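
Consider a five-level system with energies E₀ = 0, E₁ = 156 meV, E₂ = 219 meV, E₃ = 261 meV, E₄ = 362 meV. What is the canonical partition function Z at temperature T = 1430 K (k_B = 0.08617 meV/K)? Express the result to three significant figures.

k_BT = 0.08617 × 1430 K = 123.22 meV.
Eᵢ/kT = 0, 1.2660, 1.7773, 2.1182, 2.9378.
Z = Σ e^(−Eᵢ/kT) = e^(−0) + e^(−1.2660) + e^(−1.7773) + e^(−2.1182) + e^(−2.9378) = 1.0000 + 0.28196 + 0.16909 + 0.12025 + 0.052982 = 1.6243.

Z = 1.62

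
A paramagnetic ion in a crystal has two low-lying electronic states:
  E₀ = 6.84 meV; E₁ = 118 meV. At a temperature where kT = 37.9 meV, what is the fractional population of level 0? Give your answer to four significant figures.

Eᵢ/kT = 0.180475, 3.11346.
Z = Σ e^(−Eᵢ/kT) = e^(−0.180475) + e^(−3.11346) = 0.834874 + 0.0444469 = 0.879321.
P₀ = e^(−E₀/kT) / Z = 0.834874/0.879321 = 0.9495.

0.9495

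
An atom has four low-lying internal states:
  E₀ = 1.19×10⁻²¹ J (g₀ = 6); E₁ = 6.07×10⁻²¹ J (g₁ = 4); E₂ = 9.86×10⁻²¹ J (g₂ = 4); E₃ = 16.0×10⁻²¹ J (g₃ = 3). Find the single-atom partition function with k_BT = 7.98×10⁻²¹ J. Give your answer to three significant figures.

Eᵢ/kT = 0.14912, 0.76065, 1.2356, 2.0050.
Z = Σ gᵢe^(−Eᵢ/kT) = 6·e^(−0.14912) + 4·e^(−0.76065) + 4·e^(−1.2356) + 3·e^(−2.0050) = 5.1688 + 1.8695 + 1.1626 + 0.40398 = 8.6049.

Z = 8.60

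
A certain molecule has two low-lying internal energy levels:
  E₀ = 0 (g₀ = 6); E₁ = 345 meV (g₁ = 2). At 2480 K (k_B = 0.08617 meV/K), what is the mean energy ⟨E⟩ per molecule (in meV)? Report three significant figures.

21.5 meV

k_BT = 0.08617 × 2480 K = 213.70 meV.
Eᵢ/kT = 0, 1.6144.
Z = Σ gᵢe^(−Eᵢ/kT) = 6·e^(−0) + 2·e^(−1.6144) = 6.0000 + 0.39802 = 6.3980.
⟨E⟩ = Σ Eᵢ gᵢe^(−Eᵢ/kT) / Z = (0·6.0000 + 345·0.39802) / 6.3980 = 21.5 meV.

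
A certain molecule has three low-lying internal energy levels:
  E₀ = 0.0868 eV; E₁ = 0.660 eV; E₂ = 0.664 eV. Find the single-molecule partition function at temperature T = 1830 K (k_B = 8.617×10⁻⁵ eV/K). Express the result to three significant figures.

k_BT = 8.617×10⁻⁵ × 1830 K = 0.15769 eV.
Eᵢ/kT = 0.55045, 4.1854, 4.2108.
Z = Σ e^(−Eᵢ/kT) = e^(−0.55045) + e^(−4.1854) + e^(−4.2108) = 0.57669 + 0.015216 + 0.014834 = 0.60674.

Z = 0.607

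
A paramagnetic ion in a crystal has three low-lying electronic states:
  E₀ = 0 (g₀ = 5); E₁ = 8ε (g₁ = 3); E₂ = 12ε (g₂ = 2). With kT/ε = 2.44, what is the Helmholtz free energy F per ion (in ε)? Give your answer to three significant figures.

Eᵢ/kT = 0, 3.2787, 4.9180.
Z = Σ gᵢe^(−Eᵢ/kT) = 5·e^(−0) + 3·e^(−3.2787) + 2·e^(−4.9180) = 5.0000 + 0.11303 + 0.014627 = 5.1277.
F = −kT ln Z = −2.44 × ln(5.1277) = −2.44 × 1.6347 = -3.99 ε.

-3.99 ε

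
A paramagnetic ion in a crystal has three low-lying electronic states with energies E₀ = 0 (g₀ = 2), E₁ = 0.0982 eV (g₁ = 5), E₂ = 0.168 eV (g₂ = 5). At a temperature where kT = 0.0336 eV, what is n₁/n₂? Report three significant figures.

7.98

n₁/n₂ = (g₁/g₂) exp[−(E₁−E₂)/kT] = (5/5) × exp(−(-0.0698 eV)/(0.0336 eV)) = (5/5) × exp(2.0774) = 7.98.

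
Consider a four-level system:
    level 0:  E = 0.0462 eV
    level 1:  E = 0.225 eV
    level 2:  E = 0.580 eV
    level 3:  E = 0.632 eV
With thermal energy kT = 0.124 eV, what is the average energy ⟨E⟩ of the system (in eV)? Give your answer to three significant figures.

0.0896 eV

Eᵢ/kT = 0.37258, 1.8145, 4.6774, 5.0968.
Z = Σ e^(−Eᵢ/kT) = e^(−0.37258) + e^(−1.8145) + e^(−4.6774) + e^(−5.0968) = 0.68895 + 0.16292 + 0.0093032 + 0.0061163 = 0.86729.
⟨E⟩ = Σ Eᵢ e^(−Eᵢ/kT) / Z = (0.0462·0.68895 + 0.225·0.16292 + 0.580·0.0093032 + 0.632·0.0061163) / 0.86729 = 0.0896 eV.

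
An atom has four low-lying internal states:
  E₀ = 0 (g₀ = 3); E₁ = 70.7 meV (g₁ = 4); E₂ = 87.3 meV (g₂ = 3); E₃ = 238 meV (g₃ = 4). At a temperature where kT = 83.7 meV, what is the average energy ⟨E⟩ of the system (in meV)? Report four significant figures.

44.81 meV

Eᵢ/kT = 0, 0.844683, 1.04301, 2.84349.
Z = Σ gᵢe^(−Eᵢ/kT) = 3·e^(−0) + 4·e^(−0.844683) + 3·e^(−1.04301) + 4·e^(−2.84349) = 3.00000 + 1.71877 + 1.05718 + 0.232888 = 6.00884.
⟨E⟩ = Σ Eᵢ gᵢe^(−Eᵢ/kT) / Z = (0·3.00000 + 70.7·1.71877 + 87.3·1.05718 + 238·0.232888) / 6.00884 = 44.81 meV.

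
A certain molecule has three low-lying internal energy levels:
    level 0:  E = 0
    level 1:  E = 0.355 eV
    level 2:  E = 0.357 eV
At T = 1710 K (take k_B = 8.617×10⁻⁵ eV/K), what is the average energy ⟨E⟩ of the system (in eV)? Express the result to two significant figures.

0.054 eV

k_BT = 8.617×10⁻⁵ × 1710 K = 0.1474 eV.
Eᵢ/kT = 0, 2.408, 2.422.
Z = Σ e^(−Eᵢ/kT) = e^(−0) + e^(−2.408) + e^(−2.422) = 1.000 + 0.09000 + 0.08874 = 1.179.
⟨E⟩ = Σ Eᵢ e^(−Eᵢ/kT) / Z = (0·1.000 + 0.355·0.09000 + 0.357·0.08874) / 1.179 = 0.054 eV.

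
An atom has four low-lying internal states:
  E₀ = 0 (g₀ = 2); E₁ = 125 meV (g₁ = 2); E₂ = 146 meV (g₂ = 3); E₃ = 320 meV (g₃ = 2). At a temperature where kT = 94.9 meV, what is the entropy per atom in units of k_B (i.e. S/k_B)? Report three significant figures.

Eᵢ/kT = 0, 1.3172, 1.5385, 3.3720.
Z = Σ gᵢe^(−Eᵢ/kT) = 2·e^(−0) + 2·e^(−1.3172) + 3·e^(−1.5385) + 2·e^(−3.3720) = 2.0000 + 0.53577 + 0.64411 + 0.068642 = 3.2485.
⟨E⟩ = Σ EᵢPᵢ = 56.327 meV.
S/k_B = ln Z + ⟨E⟩/kT = ln(3.2485) + 56.327/94.9 = 1.1782 + 0.59354 = 1.77.

1.77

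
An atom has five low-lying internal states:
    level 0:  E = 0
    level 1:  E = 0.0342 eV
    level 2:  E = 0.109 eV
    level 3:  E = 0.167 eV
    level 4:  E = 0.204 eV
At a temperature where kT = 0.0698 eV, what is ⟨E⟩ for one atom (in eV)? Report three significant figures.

0.0356 eV

Eᵢ/kT = 0, 0.48997, 1.5616, 2.3926, 2.9226.
Z = Σ e^(−Eᵢ/kT) = e^(−0) + e^(−0.48997) + e^(−1.5616) + e^(−2.3926) + e^(−2.9226) = 1.0000 + 0.61264 + 0.20980 + 0.091392 + 0.053794 = 1.9676.
⟨E⟩ = Σ Eᵢ e^(−Eᵢ/kT) / Z = (0·1.0000 + 0.0342·0.61264 + 0.109·0.20980 + 0.167·0.091392 + 0.204·0.053794) / 1.9676 = 0.0356 eV.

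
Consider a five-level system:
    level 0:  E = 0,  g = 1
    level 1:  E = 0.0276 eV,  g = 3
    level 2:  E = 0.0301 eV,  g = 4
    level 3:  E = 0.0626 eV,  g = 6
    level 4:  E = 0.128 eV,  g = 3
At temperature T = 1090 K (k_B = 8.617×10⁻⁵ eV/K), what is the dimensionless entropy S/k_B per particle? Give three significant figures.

2.77

k_BT = 8.617×10⁻⁵ × 1090 K = 0.093925 eV.
Eᵢ/kT = 0, 0.29385, 0.32047, 0.66649, 1.3628.
Z = Σ gᵢe^(−Eᵢ/kT) = 1·e^(−0) + 3·e^(−0.29385) + 4·e^(−0.32047) + 6·e^(−0.66649) + 3·e^(−1.3628) = 1.0000 + 2.2362 + 2.9032 + 3.0810 + 0.76783 = 9.9882.
⟨E⟩ = Σ EᵢPᵢ = 0.044078 eV.
S/k_B = ln Z + ⟨E⟩/kT = ln(9.9882) + 0.044078/0.093925 = 2.3014 + 0.46929 = 2.77.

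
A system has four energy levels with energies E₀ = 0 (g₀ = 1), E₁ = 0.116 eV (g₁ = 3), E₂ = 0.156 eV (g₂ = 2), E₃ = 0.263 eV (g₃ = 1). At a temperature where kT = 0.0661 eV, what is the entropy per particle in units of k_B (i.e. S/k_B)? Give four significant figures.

Eᵢ/kT = 0, 1.75492, 2.36006, 3.97882.
Z = Σ gᵢe^(−Eᵢ/kT) = 1·e^(−0) + 3·e^(−1.75492) + 2·e^(−2.36006) + 1·e^(−3.97882) = 1.00000 + 0.518763 + 0.188829 + 0.0187077 = 1.72630.
⟨E⟩ = Σ EᵢPᵢ = 0.0547726 eV.
S/k_B = ln Z + ⟨E⟩/kT = ln(1.72630) + 0.0547726/0.0661 = 0.545980 + 0.828632 = 1.375.

1.375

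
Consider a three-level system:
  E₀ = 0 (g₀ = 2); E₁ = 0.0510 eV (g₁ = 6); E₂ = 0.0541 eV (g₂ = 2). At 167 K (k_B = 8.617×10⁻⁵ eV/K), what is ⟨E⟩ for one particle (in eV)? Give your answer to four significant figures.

k_BT = 8.617×10⁻⁵ × 167 K = 0.0143904 eV.
Eᵢ/kT = 0, 3.54403, 3.75945.
Z = Σ gᵢe^(−Eᵢ/kT) = 2·e^(−0) + 6·e^(−3.54403) + 2·e^(−3.75945) = 2.00000 + 0.173380 + 0.0465931 = 2.21997.
⟨E⟩ = Σ Eᵢ gᵢe^(−Eᵢ/kT) / Z = (0·2.00000 + 0.0510·0.173380 + 0.0541·0.0465931) / 2.21997 = 0.005119 eV.

0.005119 eV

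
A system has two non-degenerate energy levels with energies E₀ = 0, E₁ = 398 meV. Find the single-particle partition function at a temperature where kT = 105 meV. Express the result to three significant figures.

Eᵢ/kT = 0, 3.7905.
Z = Σ e^(−Eᵢ/kT) = e^(−0) + e^(−3.7905) = 1.0000 + 0.022584 = 1.0226.

Z = 1.02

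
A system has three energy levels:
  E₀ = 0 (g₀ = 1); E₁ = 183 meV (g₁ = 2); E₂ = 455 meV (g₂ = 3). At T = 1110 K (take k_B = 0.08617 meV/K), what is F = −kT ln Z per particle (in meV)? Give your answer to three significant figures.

-26.6 meV

k_BT = 0.08617 × 1110 K = 95.649 meV.
Eᵢ/kT = 0, 1.9132, 4.7570.
Z = Σ gᵢe^(−Eᵢ/kT) = 1·e^(−0) + 2·e^(−1.9132) + 3·e^(−4.7570) = 1.0000 + 0.29521 + 0.025774 = 1.3210.
F = −kT ln Z = −95.649 × ln(1.3210) = −95.649 × 0.27839 = -26.6 meV.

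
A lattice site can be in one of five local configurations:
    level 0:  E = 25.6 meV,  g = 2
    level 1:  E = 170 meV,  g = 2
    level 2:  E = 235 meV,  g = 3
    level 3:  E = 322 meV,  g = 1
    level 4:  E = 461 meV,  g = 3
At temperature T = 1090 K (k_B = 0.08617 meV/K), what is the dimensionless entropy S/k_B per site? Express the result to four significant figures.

1.622

k_BT = 0.08617 × 1090 K = 93.9253 meV.
Eᵢ/kT = 0.272557, 1.80995, 2.50199, 3.42826, 4.90816.
Z = Σ gᵢe^(−Eᵢ/kT) = 2·e^(−0.272557) + 2·e^(−1.80995) + 3·e^(−2.50199) + 1·e^(−3.42826) + 3·e^(−4.90816) = 1.52286 + 0.327325 + 0.245765 + 0.0324433 + 0.0221582 = 2.15055.
⟨E⟩ = Σ EᵢPᵢ = 80.4664 meV.
S/k_B = ln Z + ⟨E⟩/kT = ln(2.15055) + 80.4664/93.9253 = 0.765724 + 0.856706 = 1.622.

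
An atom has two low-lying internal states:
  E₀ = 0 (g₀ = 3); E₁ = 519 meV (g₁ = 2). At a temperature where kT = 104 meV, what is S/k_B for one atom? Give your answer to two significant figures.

1.1

Eᵢ/kT = 0, 4.990.
Z = Σ gᵢe^(−Eᵢ/kT) = 3·e^(−0) + 2·e^(−4.990) = 3.000 + 0.01361 = 3.014.
⟨E⟩ = Σ EᵢPᵢ = 2.344 meV.
S/k_B = ln Z + ⟨E⟩/kT = ln(3.014) + 2.344/104 = 1.103 + 0.02254 = 1.1.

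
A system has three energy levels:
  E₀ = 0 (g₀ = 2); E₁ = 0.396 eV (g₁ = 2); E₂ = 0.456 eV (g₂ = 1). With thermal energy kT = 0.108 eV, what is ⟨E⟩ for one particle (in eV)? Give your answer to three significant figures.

0.0130 eV

Eᵢ/kT = 0, 3.6667, 4.2222.
Z = Σ gᵢe^(−Eᵢ/kT) = 2·e^(−0) + 2·e^(−3.6667) + 1·e^(−4.2222) = 2.0000 + 0.051121 + 0.014666 = 2.0658.
⟨E⟩ = Σ Eᵢ gᵢe^(−Eᵢ/kT) / Z = (0·2.0000 + 0.396·0.051121 + 0.456·0.014666) / 2.0658 = 0.0130 eV.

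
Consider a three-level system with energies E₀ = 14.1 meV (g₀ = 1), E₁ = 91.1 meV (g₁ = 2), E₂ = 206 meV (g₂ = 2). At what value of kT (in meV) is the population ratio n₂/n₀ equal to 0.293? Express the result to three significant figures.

99.9 meV

n₂/n₀ = (g₂/g₀) exp[−(E₂−E₀)/kT] = 0.293.
⇒ (E₂−E₀)/kT = ln((2/1)/0.293) = ln(6.8259) = 1.9207.
kT = 191.9 meV / 1.9207 = 99.9 meV.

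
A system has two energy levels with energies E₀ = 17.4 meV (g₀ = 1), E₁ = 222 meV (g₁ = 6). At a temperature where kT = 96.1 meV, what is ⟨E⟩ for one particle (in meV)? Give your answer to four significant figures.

Eᵢ/kT = 0.181061, 2.31009.
Z = Σ gᵢe^(−Eᵢ/kT) = 1·e^(−0.181061) + 6·e^(−2.31009) = 0.834384 + 0.595514 = 1.42990.
⟨E⟩ = Σ Eᵢ gᵢe^(−Eᵢ/kT) / Z = (17.4·0.834384 + 222·0.595514) / 1.42990 = 102.6 meV.

102.6 meV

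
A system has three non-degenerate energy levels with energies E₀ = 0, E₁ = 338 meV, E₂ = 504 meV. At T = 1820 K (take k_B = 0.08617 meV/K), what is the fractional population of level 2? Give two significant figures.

0.035

k_BT = 0.08617 × 1820 K = 156.8 meV.
Eᵢ/kT = 0, 2.156, 3.214.
Z = Σ e^(−Eᵢ/kT) = e^(−0) + e^(−2.156) + e^(−3.214) = 1.000 + 0.1158 + 0.04020 = 1.156.
P₂ = e^(−E₂/kT) / Z = 0.04020/1.156 = 0.035.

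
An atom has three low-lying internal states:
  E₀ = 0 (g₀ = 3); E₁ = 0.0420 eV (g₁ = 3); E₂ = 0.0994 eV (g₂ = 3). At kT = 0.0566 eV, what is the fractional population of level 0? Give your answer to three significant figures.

0.606

Eᵢ/kT = 0, 0.74205, 1.7562.
Z = Σ gᵢe^(−Eᵢ/kT) = 3·e^(−0) + 3·e^(−0.74205) + 3·e^(−1.7562) = 3.0000 + 1.4284 + 0.51810 = 4.9465.
P₀ = g₀ e^(−E₀/kT) / Z = 3.0000/4.9465 = 0.606.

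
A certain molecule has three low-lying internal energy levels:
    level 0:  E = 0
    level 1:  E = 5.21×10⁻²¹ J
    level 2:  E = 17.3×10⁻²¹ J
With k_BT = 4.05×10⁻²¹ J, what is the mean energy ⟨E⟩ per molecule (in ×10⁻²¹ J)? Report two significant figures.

Eᵢ/kT = 0, 1.286, 4.272.
Z = Σ e^(−Eᵢ/kT) = e^(−0) + e^(−1.286) + e^(−4.272) = 1.000 + 0.2764 + 0.01395 = 1.290.
⟨E⟩ = Σ Eᵢ e^(−Eᵢ/kT) / Z = (0·1.000 + 5.21·0.2764 + 17.3·0.01395) / 1.290 = 1.3 ×10⁻²¹ J.

1.3 ×10⁻²¹ J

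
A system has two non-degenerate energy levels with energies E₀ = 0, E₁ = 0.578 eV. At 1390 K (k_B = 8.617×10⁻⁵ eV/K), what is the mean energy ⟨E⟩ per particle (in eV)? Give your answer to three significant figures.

0.00460 eV

k_BT = 8.617×10⁻⁵ × 1390 K = 0.11978 eV.
Eᵢ/kT = 0, 4.8255.
Z = Σ e^(−Eᵢ/kT) = e^(−0) + e^(−4.8255) = 1.0000 + 0.0080225 = 1.0080.
⟨E⟩ = Σ Eᵢ e^(−Eᵢ/kT) / Z = (0·1.0000 + 0.578·0.0080225) / 1.0080 = 0.00460 eV.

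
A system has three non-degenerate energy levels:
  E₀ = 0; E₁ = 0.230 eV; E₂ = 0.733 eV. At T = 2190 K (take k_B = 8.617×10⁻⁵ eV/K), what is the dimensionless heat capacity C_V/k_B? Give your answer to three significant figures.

0.458

k_BT = 8.617×10⁻⁵ × 2190 K = 0.18871 eV.
Eᵢ/kT = 0, 1.2188, 3.8843.
Z = Σ e^(−Eᵢ/kT) = e^(−0) + e^(−1.2188) + e^(−3.8843) = 1.0000 + 0.29558 + 0.020562 = 1.3161.
⟨E⟩ = 0.063107 eV, ⟨E²⟩ = 0.020275 eV².
C_V/k_B = (⟨E²⟩ − ⟨E⟩²)/(kT)² = (0.020275 − 0.0039825)/0.035611 = 0.458.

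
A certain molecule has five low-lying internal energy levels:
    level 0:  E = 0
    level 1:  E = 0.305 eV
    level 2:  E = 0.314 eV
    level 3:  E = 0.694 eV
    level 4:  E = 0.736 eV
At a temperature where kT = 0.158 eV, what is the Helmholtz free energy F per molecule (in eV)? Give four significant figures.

-0.04194 eV

Eᵢ/kT = 0, 1.93038, 1.98734, 4.39241, 4.65823.
Z = Σ e^(−Eᵢ/kT) = e^(−0) + e^(−1.93038) + e^(−1.98734) + e^(−4.39241) + e^(−4.65823) = 1.00000 + 0.145093 + 0.137060 + 0.0123709 + 0.00948323 = 1.30401.
F = −kT ln Z = −0.158 × ln(1.30401) = −0.158 × 0.265444 = -0.04194 eV.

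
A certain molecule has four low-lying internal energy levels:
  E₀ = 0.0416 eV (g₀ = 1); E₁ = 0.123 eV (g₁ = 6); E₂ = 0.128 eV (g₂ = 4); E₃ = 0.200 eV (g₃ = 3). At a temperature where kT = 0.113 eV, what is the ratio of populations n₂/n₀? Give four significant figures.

n₂/n₀ = (g₂/g₀) exp[−(E₂−E₀)/kT] = (4/1) × exp(−(0.0864 eV)/(0.113 eV)) = (4/1) × exp(-0.764602) = 1.862.

1.862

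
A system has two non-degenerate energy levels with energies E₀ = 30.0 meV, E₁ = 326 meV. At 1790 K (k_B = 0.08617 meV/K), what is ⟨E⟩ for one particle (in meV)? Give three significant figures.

k_BT = 0.08617 × 1790 K = 154.24 meV.
Eᵢ/kT = 0.19450, 2.1136.
Z = Σ e^(−Eᵢ/kT) = e^(−0.19450) + e^(−2.1136) = 0.82325 + 0.12080 = 0.94405.
⟨E⟩ = Σ Eᵢ e^(−Eᵢ/kT) / Z = (30.0·0.82325 + 326·0.12080) / 0.94405 = 67.9 meV.

67.9 meV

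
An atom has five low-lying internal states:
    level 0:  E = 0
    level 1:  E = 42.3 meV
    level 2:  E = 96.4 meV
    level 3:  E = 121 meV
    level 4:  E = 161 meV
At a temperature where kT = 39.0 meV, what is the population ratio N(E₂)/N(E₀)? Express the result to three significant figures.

0.0844

n₂/n₀ = exp[−(E₂−E₀)/kT] = exp(−(96.4 meV)/(39.0 meV)) = exp(-2.4718) = 0.0844.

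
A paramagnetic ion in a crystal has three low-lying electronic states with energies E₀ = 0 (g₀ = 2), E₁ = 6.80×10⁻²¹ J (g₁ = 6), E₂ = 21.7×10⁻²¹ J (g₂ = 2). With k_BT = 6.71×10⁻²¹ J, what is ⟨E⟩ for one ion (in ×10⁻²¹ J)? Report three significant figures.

Eᵢ/kT = 0, 1.0134, 3.2340.
Z = Σ gᵢe^(−Eᵢ/kT) = 2·e^(−0) + 6·e^(−1.0134) + 2·e^(−3.2340) = 2.0000 + 2.1779 + 0.078799 = 4.2567.
⟨E⟩ = Σ Eᵢ gᵢe^(−Eᵢ/kT) / Z = (0·2.0000 + 6.80·2.1779 + 21.7·0.078799) / 4.2567 = 3.88 ×10⁻²¹ J.

3.88 ×10⁻²¹ J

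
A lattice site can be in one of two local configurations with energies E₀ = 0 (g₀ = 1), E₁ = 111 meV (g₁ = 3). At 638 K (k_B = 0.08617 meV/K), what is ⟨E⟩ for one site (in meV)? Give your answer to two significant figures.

32 meV

k_BT = 0.08617 × 638 K = 54.98 meV.
Eᵢ/kT = 0, 2.019.
Z = Σ gᵢe^(−Eᵢ/kT) = 1·e^(−0) + 3·e^(−2.019) = 1.000 + 0.3984 = 1.398.
⟨E⟩ = Σ Eᵢ gᵢe^(−Eᵢ/kT) / Z = (0·1.000 + 111·0.3984) / 1.398 = 32 meV.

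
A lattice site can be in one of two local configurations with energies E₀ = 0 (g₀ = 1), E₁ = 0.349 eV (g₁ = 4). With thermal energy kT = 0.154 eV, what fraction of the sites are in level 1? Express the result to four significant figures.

Eᵢ/kT = 0, 2.26623.
Z = Σ gᵢe^(−Eᵢ/kT) = 1·e^(−0) + 4·e^(−2.26623) = 1.00000 + 0.414810 = 1.41481.
P₁ = g₁ e^(−E₁/kT) / Z = 0.414810/1.41481 = 0.2932.

0.2932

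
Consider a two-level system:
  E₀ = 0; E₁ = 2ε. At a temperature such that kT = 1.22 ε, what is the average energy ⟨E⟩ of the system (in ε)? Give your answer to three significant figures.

0.325 ε

Eᵢ/kT = 0, 1.6393.
Z = Σ e^(−Eᵢ/kT) = e^(−0) + e^(−1.6393) = 1.0000 + 0.19412 = 1.1941.
⟨E⟩ = Σ Eᵢ e^(−Eᵢ/kT) / Z = (0·1.0000 + 2·0.19412) / 1.1941 = 0.325 ε.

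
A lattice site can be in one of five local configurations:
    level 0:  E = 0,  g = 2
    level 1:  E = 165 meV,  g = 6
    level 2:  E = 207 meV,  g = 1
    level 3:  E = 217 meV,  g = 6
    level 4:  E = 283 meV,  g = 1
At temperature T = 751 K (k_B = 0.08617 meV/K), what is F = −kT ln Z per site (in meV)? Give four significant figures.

-65.04 meV

k_BT = 0.08617 × 751 K = 64.7137 meV.
Eᵢ/kT = 0, 2.54969, 3.19870, 3.35323, 4.37311.
Z = Σ gᵢe^(−Eᵢ/kT) = 2·e^(−0) + 6·e^(−2.54969) + 1·e^(−3.19870) + 6·e^(−3.35323) + 1·e^(−4.37311) = 2.00000 + 0.468635 + 0.0408152 + 0.209827 + 0.0126120 = 2.73189.
F = −kT ln Z = −64.7137 × ln(2.73189) = −64.7137 × 1.00499 = -65.04 meV.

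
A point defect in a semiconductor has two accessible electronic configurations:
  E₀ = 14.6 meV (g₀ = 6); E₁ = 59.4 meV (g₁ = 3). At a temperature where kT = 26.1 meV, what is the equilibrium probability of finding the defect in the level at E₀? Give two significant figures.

0.92

Eᵢ/kT = 0.5594, 2.276.
Z = Σ gᵢe^(−Eᵢ/kT) = 6·e^(−0.5594) + 3·e^(−2.276) = 3.429 + 0.3081 = 3.737.
P₀ = g₀ e^(−E₀/kT) / Z = 3.429/3.737 = 0.92.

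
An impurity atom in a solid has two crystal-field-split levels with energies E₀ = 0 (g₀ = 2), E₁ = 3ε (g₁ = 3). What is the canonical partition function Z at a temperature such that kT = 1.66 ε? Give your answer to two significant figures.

Eᵢ/kT = 0, 1.807.
Z = Σ gᵢe^(−Eᵢ/kT) = 2·e^(−0) + 3·e^(−1.807) = 2.000 + 0.4924 = 2.492.

Z = 2.5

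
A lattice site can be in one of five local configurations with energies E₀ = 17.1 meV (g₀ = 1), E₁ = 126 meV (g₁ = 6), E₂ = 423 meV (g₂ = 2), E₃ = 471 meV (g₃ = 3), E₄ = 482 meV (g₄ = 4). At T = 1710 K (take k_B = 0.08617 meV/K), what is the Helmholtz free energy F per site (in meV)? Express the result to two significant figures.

k_BT = 0.08617 × 1710 K = 147.4 meV.
Eᵢ/kT = 0.1160, 0.8548, 2.870, 3.195, 3.270.
Z = Σ gᵢe^(−Eᵢ/kT) = 1·e^(−0.1160) + 6·e^(−0.8548) + 2·e^(−2.870) + 3·e^(−3.195) + 4·e^(−3.270) = 0.8905 + 2.552 + 0.1134 + 0.1229 + 0.1520 = 3.831.
F = −kT ln Z = −147.4 × ln(3.831) = −147.4 × 1.343 = -200 meV.

-200 meV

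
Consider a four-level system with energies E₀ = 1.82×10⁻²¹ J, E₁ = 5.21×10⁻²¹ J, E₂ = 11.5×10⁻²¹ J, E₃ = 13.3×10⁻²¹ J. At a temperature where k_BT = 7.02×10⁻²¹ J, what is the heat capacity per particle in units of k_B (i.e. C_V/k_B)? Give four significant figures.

Eᵢ/kT = 0.259259, 0.742165, 1.63818, 1.89459.
Z = Σ e^(−Eᵢ/kT) = e^(−0.259259) + e^(−0.742165) + e^(−1.63818) + e^(−1.89459) = 0.771623 + 0.476082 + 0.194333 + 0.150380 = 1.59242.
⟨E⟩ = 5.09892, ⟨E²⟩ = 42.5641.
C_V/k_B = (⟨E²⟩ − ⟨E⟩²)/(kT)² = (42.5641 − 25.9990)/49.2804 = 0.3361.

0.3361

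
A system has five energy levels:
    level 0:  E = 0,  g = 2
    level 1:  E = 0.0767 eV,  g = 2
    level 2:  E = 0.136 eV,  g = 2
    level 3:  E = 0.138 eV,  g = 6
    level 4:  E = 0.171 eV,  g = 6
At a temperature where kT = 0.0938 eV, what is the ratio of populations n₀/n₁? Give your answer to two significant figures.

2.3

n₀/n₁ = (g₀/g₁) exp[−(E₀−E₁)/kT] = (2/2) × exp(−(-0.0767 eV)/(0.0938 eV)) = (2/2) × exp(0.8177) = 2.3.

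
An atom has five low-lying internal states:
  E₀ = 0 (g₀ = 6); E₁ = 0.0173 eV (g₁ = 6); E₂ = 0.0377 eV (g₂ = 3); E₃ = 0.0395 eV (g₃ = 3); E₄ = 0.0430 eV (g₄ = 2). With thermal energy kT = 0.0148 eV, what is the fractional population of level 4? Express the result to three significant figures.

Eᵢ/kT = 0, 1.1689, 2.5473, 2.6689, 2.9054.
Z = Σ gᵢe^(−Eᵢ/kT) = 6·e^(−0) + 6·e^(−1.1689) + 3·e^(−2.5473) + 3·e^(−2.6689) + 2·e^(−2.9054) = 6.0000 + 1.8643 + 0.23488 + 0.20799 + 0.10945 = 8.4166.
P₄ = g₄ e^(−E₄/kT) / Z = 0.10945/8.4166 = 0.0130.

0.0130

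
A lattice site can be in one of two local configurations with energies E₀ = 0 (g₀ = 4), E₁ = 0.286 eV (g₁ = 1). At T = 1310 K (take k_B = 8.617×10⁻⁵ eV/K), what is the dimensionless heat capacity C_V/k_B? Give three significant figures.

k_BT = 8.617×10⁻⁵ × 1310 K = 0.11288 eV.
Eᵢ/kT = 0, 2.5337.
Z = Σ gᵢe^(−Eᵢ/kT) = 4·e^(−0) + 1·e^(−2.5337) = 4.0000 + 0.079365 = 4.0794.
⟨E⟩ = 0.0055641 eV, ⟨E²⟩ = 0.0015913 eV².
C_V/k_B = (⟨E²⟩ − ⟨E⟩²)/(kT)² = (0.0015913 − 0.000030959)/0.012742 = 0.122.

0.122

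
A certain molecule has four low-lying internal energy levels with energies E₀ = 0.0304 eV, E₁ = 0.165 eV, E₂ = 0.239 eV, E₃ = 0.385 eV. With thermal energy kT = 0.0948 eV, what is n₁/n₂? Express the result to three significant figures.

n₁/n₂ = exp[−(E₁−E₂)/kT] = exp(−(-0.074 eV)/(0.0948 eV)) = exp(0.78059) = 2.18.

2.18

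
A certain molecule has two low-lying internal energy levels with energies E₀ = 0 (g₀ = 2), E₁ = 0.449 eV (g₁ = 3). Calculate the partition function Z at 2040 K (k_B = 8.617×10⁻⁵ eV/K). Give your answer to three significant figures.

k_BT = 8.617×10⁻⁵ × 2040 K = 0.17579 eV.
Eᵢ/kT = 0, 2.5542.
Z = Σ gᵢe^(−Eᵢ/kT) = 2·e^(−0) + 3·e^(−2.5542) = 2.0000 + 0.23326 = 2.2333.

Z = 2.23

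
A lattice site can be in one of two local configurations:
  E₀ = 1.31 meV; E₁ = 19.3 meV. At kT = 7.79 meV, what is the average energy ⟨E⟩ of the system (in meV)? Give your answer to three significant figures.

2.94 meV

Eᵢ/kT = 0.16816, 2.4775.
Z = Σ e^(−Eᵢ/kT) = e^(−0.16816) + e^(−2.4775) = 0.84522 + 0.083953 = 0.92917.
⟨E⟩ = Σ Eᵢ e^(−Eᵢ/kT) / Z = (1.31·0.84522 + 19.3·0.083953) / 0.92917 = 2.94 meV.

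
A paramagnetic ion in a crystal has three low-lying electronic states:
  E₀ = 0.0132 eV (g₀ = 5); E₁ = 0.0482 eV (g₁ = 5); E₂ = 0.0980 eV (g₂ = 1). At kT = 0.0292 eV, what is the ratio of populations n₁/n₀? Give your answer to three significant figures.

0.302

n₁/n₀ = (g₁/g₀) exp[−(E₁−E₀)/kT] = (5/5) × exp(−(0.0350 eV)/(0.0292 eV)) = (5/5) × exp(-1.1986) = 0.302.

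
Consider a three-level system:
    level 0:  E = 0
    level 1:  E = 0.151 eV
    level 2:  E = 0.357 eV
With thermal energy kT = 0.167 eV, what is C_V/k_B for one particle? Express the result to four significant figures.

Eᵢ/kT = 0, 0.904192, 2.13772.
Z = Σ e^(−Eᵢ/kT) = e^(−0) + e^(−0.904192) + e^(−2.13772) = 1.00000 + 0.404869 + 0.117923 = 1.52279.
⟨E⟩ = 0.0677925 eV, ⟨E²⟩ = 0.0159317 eV².
C_V/k_B = (⟨E²⟩ − ⟨E⟩²)/(kT)² = (0.0159317 − 0.00459582)/0.0278890 = 0.4065.

0.4065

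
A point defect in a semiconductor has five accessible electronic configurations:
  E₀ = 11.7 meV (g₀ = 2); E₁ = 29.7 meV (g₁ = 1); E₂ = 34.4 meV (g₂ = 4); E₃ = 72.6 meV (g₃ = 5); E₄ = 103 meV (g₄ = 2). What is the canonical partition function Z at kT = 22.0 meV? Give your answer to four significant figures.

Z = 2.475

Eᵢ/kT = 0.531818, 1.35000, 1.56364, 3.30000, 4.68182.
Z = Σ gᵢe^(−Eᵢ/kT) = 2·e^(−0.531818) + 1·e^(−1.35000) + 4·e^(−1.56364) + 5·e^(−3.30000) + 2·e^(−4.68182) = 1.17507 + 0.259240 + 0.837490 + 0.184416 + 0.0185243 = 2.47474.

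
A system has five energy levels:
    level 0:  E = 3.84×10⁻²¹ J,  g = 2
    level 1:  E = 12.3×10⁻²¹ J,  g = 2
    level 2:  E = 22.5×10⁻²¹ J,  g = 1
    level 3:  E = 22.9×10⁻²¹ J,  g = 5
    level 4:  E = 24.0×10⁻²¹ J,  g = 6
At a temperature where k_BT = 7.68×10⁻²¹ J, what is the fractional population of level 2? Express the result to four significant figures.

Eᵢ/kT = 0.500000, 1.60156, 2.92969, 2.98177, 3.12500.
Z = Σ gᵢe^(−Eᵢ/kT) = 2·e^(−0.500000) + 2·e^(−1.60156) + 1·e^(−2.92969) + 5·e^(−2.98177) + 6·e^(−3.12500) = 1.21306 + 0.403164 + 0.0534136 + 0.253515 + 0.263622 = 2.18677.
P₂ = g₂ e^(−E₂/kT) / Z = 0.0534136/2.18677 = 0.02443.

0.02443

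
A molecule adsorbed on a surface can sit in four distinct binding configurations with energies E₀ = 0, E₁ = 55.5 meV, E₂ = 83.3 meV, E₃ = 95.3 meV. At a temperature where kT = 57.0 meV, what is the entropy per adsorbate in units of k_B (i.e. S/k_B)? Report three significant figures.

Eᵢ/kT = 0, 0.97368, 1.4614, 1.6719.
Z = Σ e^(−Eᵢ/kT) = e^(−0) + e^(−0.97368) + e^(−1.4614) + e^(−1.6719) = 1.0000 + 0.37769 + 0.23191 + 0.18789 = 1.7975.
⟨E⟩ = Σ EᵢPᵢ = 32.370 meV.
S/k_B = ln Z + ⟨E⟩/kT = ln(1.7975) + 32.370/57.0 = 0.58640 + 0.56789 = 1.15.

1.15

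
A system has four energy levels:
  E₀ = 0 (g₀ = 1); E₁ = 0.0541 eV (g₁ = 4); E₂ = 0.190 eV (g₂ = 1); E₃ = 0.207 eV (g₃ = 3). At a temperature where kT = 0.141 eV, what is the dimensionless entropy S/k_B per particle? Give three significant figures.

Eᵢ/kT = 0, 0.38369, 1.3475, 1.4681.
Z = Σ gᵢe^(−Eᵢ/kT) = 1·e^(−0) + 4·e^(−0.38369) + 1·e^(−1.3475) + 3·e^(−1.4681) = 1.0000 + 2.7254 + 0.25989 + 0.69109 = 4.6764.
⟨E⟩ = Σ EᵢPᵢ = 0.072680 eV.
S/k_B = ln Z + ⟨E⟩/kT = ln(4.6764) + 0.072680/0.141 = 1.5425 + 0.51546 = 2.06.

2.06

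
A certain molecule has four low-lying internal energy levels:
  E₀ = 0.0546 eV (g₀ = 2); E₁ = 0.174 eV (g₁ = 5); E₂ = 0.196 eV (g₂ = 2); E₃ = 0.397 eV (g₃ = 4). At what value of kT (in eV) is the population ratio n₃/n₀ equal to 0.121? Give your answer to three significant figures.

0.122 eV

n₃/n₀ = (g₃/g₀) exp[−(E₃−E₀)/kT] = 0.121.
⇒ (E₃−E₀)/kT = ln((4/2)/0.121) = ln(16.529) = 2.8051.
kT = 0.3424 eV / 2.8051 = 0.122 eV.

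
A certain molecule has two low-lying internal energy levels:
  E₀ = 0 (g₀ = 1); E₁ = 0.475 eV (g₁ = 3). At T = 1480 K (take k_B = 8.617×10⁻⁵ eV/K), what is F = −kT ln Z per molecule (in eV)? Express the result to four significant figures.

k_BT = 8.617×10⁻⁵ × 1480 K = 0.127532 eV.
Eᵢ/kT = 0, 3.72456.
Z = Σ gᵢe^(−Eᵢ/kT) = 1·e^(−0) + 3·e^(−3.72456) = 1.00000 + 0.0723711 = 1.07237.
F = −kT ln Z = −0.127532 × ln(1.07237) = −0.127532 × 0.0698712 = -0.008911 eV.

-0.008911 eV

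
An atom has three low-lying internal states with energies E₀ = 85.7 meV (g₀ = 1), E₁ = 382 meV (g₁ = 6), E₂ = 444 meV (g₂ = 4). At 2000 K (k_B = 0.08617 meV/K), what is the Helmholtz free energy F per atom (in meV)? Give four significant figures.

-77.33 meV

k_BT = 0.08617 × 2000 K = 172.340 meV.
Eᵢ/kT = 0.497273, 2.21655, 2.57630.
Z = Σ gᵢe^(−Eᵢ/kT) = 1·e^(−0.497273) + 6·e^(−2.21655) + 4·e^(−2.57630) = 0.608187 + 0.653907 + 0.304220 = 1.56631.
F = −kT ln Z = −172.340 × ln(1.56631) = −172.340 × 0.448723 = -77.33 meV.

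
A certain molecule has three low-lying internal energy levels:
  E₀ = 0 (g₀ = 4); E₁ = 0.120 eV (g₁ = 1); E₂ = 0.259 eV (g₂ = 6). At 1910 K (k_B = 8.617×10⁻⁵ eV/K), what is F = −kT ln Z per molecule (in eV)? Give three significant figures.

-0.287 eV

k_BT = 8.617×10⁻⁵ × 1910 K = 0.16458 eV.
Eᵢ/kT = 0, 0.72913, 1.5737.
Z = Σ gᵢe^(−Eᵢ/kT) = 4·e^(−0) + 1·e^(−0.72913) + 6·e^(−1.5737) = 4.0000 + 0.48233 + 1.2437 = 5.7260.
F = −kT ln Z = −0.16458 × ln(5.7260) = −0.16458 × 1.7450 = -0.287 eV.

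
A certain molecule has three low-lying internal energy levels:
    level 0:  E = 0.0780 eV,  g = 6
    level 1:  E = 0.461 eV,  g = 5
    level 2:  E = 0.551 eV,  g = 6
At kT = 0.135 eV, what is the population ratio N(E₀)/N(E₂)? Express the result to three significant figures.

n₀/n₂ = (g₀/g₂) exp[−(E₀−E₂)/kT] = (6/6) × exp(−(-0.4730 eV)/(0.135 eV)) = (6/6) × exp(3.5037) = 33.2.

33.2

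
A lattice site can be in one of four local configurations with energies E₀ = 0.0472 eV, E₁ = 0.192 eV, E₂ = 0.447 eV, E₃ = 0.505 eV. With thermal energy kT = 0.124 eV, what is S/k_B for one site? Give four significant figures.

Eᵢ/kT = 0.380645, 1.54839, 3.60484, 4.07258.
Z = Σ e^(−Eᵢ/kT) = e^(−0.380645) + e^(−1.54839) + e^(−3.60484) + e^(−4.07258) = 0.683420 + 0.212590 + 0.0271918 + 0.0170334 = 0.940235.
⟨E⟩ = Σ EᵢPᵢ = 0.0997956 eV.
S/k_B = ln Z + ⟨E⟩/kT = ln(0.940235) + 0.0997956/0.124 = -0.0616254 + 0.804803 = 0.7432.

0.7432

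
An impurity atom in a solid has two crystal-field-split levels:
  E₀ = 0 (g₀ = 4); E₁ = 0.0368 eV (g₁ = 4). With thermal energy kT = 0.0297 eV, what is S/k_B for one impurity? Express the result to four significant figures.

1.919

Eᵢ/kT = 0, 1.23906.
Z = Σ gᵢe^(−Eᵢ/kT) = 4·e^(−0) + 4·e^(−1.23906) = 4.00000 + 1.15863 = 5.15863.
⟨E⟩ = Σ EᵢPᵢ = 0.00826529 eV.
S/k_B = ln Z + ⟨E⟩/kT = ln(5.15863) + 0.00826529/0.0297 = 1.64067 + 0.278293 = 1.919.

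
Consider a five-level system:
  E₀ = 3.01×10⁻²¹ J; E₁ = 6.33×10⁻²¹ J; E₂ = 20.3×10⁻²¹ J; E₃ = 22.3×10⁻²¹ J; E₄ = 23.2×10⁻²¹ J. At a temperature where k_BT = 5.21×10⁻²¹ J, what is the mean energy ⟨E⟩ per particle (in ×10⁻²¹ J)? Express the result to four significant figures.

Eᵢ/kT = 0.577735, 1.21497, 3.89635, 4.28023, 4.45298.
Z = Σ e^(−Eᵢ/kT) = e^(−0.577735) + e^(−1.21497) + e^(−3.89635) + e^(−4.28023) + e^(−4.45298) = 0.561168 + 0.296719 + 0.0203159 + 0.0138395 + 0.0116438 = 0.903686.
⟨E⟩ = Σ Eᵢ e^(−Eᵢ/kT) / Z = (3.01·0.561168 + 6.33·0.296719 + 20.3·0.0203159 + 22.3·0.0138395 + 23.2·0.0116438) / 0.903686 = 5.044 ×10⁻²¹ J.

5.044 ×10⁻²¹ J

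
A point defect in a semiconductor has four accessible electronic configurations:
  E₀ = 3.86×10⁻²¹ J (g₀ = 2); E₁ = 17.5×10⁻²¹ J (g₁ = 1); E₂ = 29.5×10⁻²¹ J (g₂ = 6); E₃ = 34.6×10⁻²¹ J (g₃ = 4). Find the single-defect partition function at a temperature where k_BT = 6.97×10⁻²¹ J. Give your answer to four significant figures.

Eᵢ/kT = 0.553802, 2.51076, 4.23242, 4.96413.
Z = Σ gᵢe^(−Eᵢ/kT) = 2·e^(−0.553802) + 1·e^(−2.51076) + 6·e^(−4.23242) + 4·e^(−4.96413) = 1.14952 + 0.0812065 + 0.0871033 + 0.0279361 = 1.34577.

Z = 1.346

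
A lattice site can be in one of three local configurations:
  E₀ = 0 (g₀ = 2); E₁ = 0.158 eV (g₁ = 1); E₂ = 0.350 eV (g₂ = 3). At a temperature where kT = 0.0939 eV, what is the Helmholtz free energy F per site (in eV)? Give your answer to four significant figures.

Eᵢ/kT = 0, 1.68264, 3.72737.
Z = Σ gᵢe^(−Eᵢ/kT) = 2·e^(−0) + 1·e^(−1.68264) + 3·e^(−3.72737) = 2.00000 + 0.185883 + 0.0721681 = 2.25805.
F = −kT ln Z = −0.0939 × ln(2.25805) = −0.0939 × 0.814502 = -0.07648 eV.

-0.07648 eV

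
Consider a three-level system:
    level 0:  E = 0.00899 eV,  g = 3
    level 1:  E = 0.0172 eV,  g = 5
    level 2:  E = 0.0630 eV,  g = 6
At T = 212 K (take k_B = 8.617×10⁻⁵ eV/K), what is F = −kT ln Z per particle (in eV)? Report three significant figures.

k_BT = 8.617×10⁻⁵ × 212 K = 0.018268 eV.
Eᵢ/kT = 0.49212, 0.94154, 3.4487.
Z = Σ gᵢe^(−Eᵢ/kT) = 3·e^(−0.49212) + 5·e^(−0.94154) + 6·e^(−3.4487) = 1.8340 + 1.9501 + 0.19072 = 3.9748.
F = −kT ln Z = −0.018268 × ln(3.9748) = −0.018268 × 1.3800 = -0.0252 eV.

-0.0252 eV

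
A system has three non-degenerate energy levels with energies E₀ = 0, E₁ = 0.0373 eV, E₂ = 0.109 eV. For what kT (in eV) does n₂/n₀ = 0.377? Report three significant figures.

0.112 eV

n₂/n₀ = exp[−(E₂−E₀)/kT] = 0.377.
⇒ (E₂−E₀)/kT = ln(1/0.377) = ln(2.6525) = 0.97550.
kT = 0.109 eV / 0.97550 = 0.112 eV.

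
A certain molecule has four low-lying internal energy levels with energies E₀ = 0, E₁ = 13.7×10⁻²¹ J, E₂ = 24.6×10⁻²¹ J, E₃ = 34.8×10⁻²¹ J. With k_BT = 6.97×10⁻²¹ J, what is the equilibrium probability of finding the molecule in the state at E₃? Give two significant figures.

0.0058

Eᵢ/kT = 0, 1.966, 3.529, 4.993.
Z = Σ e^(−Eᵢ/kT) = e^(−0) + e^(−1.966) + e^(−3.529) + e^(−4.993) = 1.000 + 0.1400 + 0.02933 + 0.006785 = 1.176.
P₃ = e^(−E₃/kT) / Z = 0.006785/1.176 = 0.0058.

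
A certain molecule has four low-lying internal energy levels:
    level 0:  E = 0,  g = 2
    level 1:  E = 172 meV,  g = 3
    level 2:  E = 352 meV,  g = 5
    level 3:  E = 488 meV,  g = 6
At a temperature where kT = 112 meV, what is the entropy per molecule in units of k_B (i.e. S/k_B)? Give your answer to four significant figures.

1.760

Eᵢ/kT = 0, 1.53571, 3.14286, 4.35714.
Z = Σ gᵢe^(−Eᵢ/kT) = 2·e^(−0) + 3·e^(−1.53571) + 5·e^(−3.14286) + 6·e^(−4.35714) = 2.00000 + 0.645908 + 0.215796 + 0.0768899 = 2.93859.
⟨E⟩ = Σ EᵢPᵢ = 76.4239 meV.
S/k_B = ln Z + ⟨E⟩/kT = ln(2.93859) + 76.4239/112 = 1.07793 + 0.682356 = 1.760.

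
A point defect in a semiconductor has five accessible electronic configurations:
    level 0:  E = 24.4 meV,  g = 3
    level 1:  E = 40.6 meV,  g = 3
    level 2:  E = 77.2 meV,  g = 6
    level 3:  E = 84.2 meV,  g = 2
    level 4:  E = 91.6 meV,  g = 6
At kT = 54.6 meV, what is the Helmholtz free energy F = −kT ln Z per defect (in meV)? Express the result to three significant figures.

-101 meV

Eᵢ/kT = 0.44689, 0.74359, 1.4139, 1.5421, 1.6777.
Z = Σ gᵢe^(−Eᵢ/kT) = 3·e^(−0.44689) + 3·e^(−0.74359) + 6·e^(−1.4139) + 2·e^(−1.5421) + 6·e^(−1.6777) = 1.9188 + 1.4262 + 1.4592 + 0.42786 + 1.1208 = 6.3529.
F = −kT ln Z = −54.6 × ln(6.3529) = −54.6 × 1.8489 = -101 meV.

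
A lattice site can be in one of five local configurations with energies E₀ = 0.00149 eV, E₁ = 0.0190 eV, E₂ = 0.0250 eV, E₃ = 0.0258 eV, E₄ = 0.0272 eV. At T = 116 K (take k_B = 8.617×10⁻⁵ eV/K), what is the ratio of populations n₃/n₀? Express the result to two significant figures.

0.088

k_BT = 8.617×10⁻⁵ × 116 K = 0.009996 eV.
n₃/n₀ = exp[−(E₃−E₀)/kT] = exp(−(0.02431 eV)/(0.009996 eV)) = exp(-2.432) = 0.088.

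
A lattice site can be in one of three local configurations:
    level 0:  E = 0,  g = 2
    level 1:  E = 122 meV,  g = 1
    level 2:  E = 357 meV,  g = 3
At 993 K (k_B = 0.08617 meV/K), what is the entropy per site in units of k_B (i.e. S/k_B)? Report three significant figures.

1.06

k_BT = 0.08617 × 993 K = 85.567 meV.
Eᵢ/kT = 0, 1.4258, 4.1722.
Z = Σ gᵢe^(−Eᵢ/kT) = 2·e^(−0) + 1·e^(−1.4258) + 3·e^(−4.1722) = 2.0000 + 0.24032 + 0.046255 = 2.2866.
⟨E⟩ = Σ EᵢPᵢ = 20.044 meV.
S/k_B = ln Z + ⟨E⟩/kT = ln(2.2866) + 20.044/85.567 = 0.82707 + 0.23425 = 1.06.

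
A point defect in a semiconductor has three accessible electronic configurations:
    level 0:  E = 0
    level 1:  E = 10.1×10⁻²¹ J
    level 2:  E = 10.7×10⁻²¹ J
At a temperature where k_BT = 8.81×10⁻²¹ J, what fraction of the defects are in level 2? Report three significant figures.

Eᵢ/kT = 0, 1.1464, 1.2145.
Z = Σ e^(−Eᵢ/kT) = e^(−0) + e^(−1.1464) + e^(−1.2145) = 1.0000 + 0.31778 + 0.29686 = 1.6146.
P₂ = e^(−E₂/kT) / Z = 0.29686/1.6146 = 0.184.

0.184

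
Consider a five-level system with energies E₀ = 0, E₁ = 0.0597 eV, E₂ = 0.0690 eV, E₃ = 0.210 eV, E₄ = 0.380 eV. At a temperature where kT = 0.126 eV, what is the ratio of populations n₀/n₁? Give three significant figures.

n₀/n₁ = exp[−(E₀−E₁)/kT] = exp(−(-0.0597 eV)/(0.126 eV)) = exp(0.47381) = 1.61.

1.61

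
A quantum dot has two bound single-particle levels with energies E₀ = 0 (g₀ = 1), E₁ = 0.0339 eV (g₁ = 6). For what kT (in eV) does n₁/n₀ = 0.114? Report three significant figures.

0.00855 eV

n₁/n₀ = (g₁/g₀) exp[−(E₁−E₀)/kT] = 0.114.
⇒ (E₁−E₀)/kT = ln((6/1)/0.114) = ln(52.632) = 3.9633.
kT = 0.0339 eV / 3.9633 = 0.00855 eV.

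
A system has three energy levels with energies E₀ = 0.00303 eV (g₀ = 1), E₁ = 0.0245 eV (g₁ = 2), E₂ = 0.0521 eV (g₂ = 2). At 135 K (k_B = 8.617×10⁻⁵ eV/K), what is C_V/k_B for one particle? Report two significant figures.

0.91

k_BT = 8.617×10⁻⁵ × 135 K = 0.01163 eV.
Eᵢ/kT = 0.2605, 2.107, 4.480.
Z = Σ gᵢe^(−Eᵢ/kT) = 1·e^(−0.2605) + 2·e^(−2.107) + 2·e^(−4.480) = 0.7707 + 0.2432 + 0.02267 = 1.037.
⟨E⟩ = 0.009137 eV, ⟨E²⟩ = 0.0002069 eV².
C_V/k_B = (⟨E²⟩ − ⟨E⟩²)/(kT)² = (0.0002069 − 0.00008348)/0.0001353 = 0.91.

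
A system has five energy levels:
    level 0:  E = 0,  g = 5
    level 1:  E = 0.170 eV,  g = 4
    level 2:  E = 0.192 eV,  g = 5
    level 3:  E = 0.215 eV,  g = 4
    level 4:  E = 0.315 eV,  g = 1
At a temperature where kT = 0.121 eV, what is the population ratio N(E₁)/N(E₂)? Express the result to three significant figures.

n₁/n₂ = (g₁/g₂) exp[−(E₁−E₂)/kT] = (4/5) × exp(−(-0.022 eV)/(0.121 eV)) = (4/5) × exp(0.18182) = 0.960.

0.960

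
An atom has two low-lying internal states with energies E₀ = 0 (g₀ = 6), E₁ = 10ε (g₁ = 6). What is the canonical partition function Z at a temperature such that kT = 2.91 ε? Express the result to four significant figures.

Eᵢ/kT = 0, 3.43643.
Z = Σ gᵢe^(−Eᵢ/kT) = 6·e^(−0) + 6·e^(−3.43643) = 6.00000 + 0.193076 = 6.19308.

Z = 6.193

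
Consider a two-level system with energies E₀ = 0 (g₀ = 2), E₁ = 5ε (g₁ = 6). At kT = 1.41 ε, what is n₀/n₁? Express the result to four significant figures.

n₀/n₁ = (g₀/g₁) exp[−(E₀−E₁)/kT] = (2/6) × exp(−(-5ε)/(1.41ε)) = (2/6) × exp(3.54610) = 11.56.

11.56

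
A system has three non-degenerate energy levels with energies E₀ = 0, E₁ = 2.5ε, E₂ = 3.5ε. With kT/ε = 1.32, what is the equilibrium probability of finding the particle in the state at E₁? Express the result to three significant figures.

0.123

Eᵢ/kT = 0, 1.8939, 2.6515.
Z = Σ e^(−Eᵢ/kT) = e^(−0) + e^(−1.8939) + e^(−2.6515) = 1.0000 + 0.15048 + 0.070545 = 1.2210.
P₁ = e^(−E₁/kT) / Z = 0.15048/1.2210 = 0.123.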